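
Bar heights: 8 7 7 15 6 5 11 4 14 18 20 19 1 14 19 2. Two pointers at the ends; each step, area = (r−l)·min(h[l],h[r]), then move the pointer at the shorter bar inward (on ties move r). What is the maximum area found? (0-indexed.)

max area = 165

[0,15] min(8,2)*15=30 best=30 * → r--
[0,14] min(8,19)*14=112 best=112 * → l++
[1,14] min(7,19)*13=91 best=112 → l++
[2,14] min(7,19)*12=84 best=112 → l++
[3,14] min(15,19)*11=165 best=165 * → l++
[4,14] min(6,19)*10=60 best=165 → l++
[5,14] min(5,19)*9=45 best=165 → l++
[6,14] min(11,19)*8=88 best=165 → l++
[7,14] min(4,19)*7=28 best=165 → l++
[8,14] min(14,19)*6=84 best=165 → l++
[9,14] min(18,19)*5=90 best=165 → l++
[10,14] min(20,19)*4=76 best=165 → r--
[10,13] min(20,14)*3=42 best=165 → r--
[10,12] min(20,1)*2=2 best=165 → r--
[10,11] min(20,19)*1=19 best=165 → r--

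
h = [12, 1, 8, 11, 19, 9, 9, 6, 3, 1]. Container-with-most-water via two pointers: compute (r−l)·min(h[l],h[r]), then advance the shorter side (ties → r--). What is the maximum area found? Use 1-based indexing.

l=1 r=10: min(12,1)*9=9 best=9 *, r--
l=1 r=9: min(12,3)*8=24 best=24 *, r--
l=1 r=8: min(12,6)*7=42 best=42 *, r--
l=1 r=7: min(12,9)*6=54 best=54 *, r--
l=1 r=6: min(12,9)*5=45 best=54, r--
l=1 r=5: min(12,19)*4=48 best=54, l++
l=2 r=5: min(1,19)*3=3 best=54, l++
l=3 r=5: min(8,19)*2=16 best=54, l++
l=4 r=5: min(11,19)*1=11 best=54, l++

max area = 54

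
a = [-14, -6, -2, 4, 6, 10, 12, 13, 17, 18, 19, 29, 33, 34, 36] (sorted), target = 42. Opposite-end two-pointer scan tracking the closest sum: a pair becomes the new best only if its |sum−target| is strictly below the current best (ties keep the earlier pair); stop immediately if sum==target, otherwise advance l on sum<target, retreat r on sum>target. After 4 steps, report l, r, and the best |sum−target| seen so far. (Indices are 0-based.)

l=4, r=14, best |Δ|=2

[0,14] -14+36=22 d=20 * → l++
[1,14] -6+36=30 d=12 * → l++
[2,14] -2+36=34 d=8 * → l++
[3,14] 4+36=40 d=2 * → l++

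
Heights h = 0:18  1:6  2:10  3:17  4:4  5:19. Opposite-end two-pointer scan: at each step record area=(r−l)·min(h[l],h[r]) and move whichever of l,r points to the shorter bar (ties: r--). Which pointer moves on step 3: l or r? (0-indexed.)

l

[0,5] min(18,19)*5=90 best=90 * → l++
[1,5] min(6,19)*4=24 best=90 → l++
[2,5] min(10,19)*3=30 best=90 → l++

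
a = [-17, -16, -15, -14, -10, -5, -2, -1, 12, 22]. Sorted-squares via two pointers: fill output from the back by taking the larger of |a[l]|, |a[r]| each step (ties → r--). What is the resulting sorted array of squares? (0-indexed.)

[0,9] |-17|<=|22| out[9]=484 → r--
[0,8] |-17|>|12| out[8]=289 → l++
[1,8] |-16|>|12| out[7]=256 → l++
[2,8] |-15|>|12| out[6]=225 → l++
[3,8] |-14|>|12| out[5]=196 → l++
[4,8] |-10|<=|12| out[4]=144 → r--
[4,7] |-10|>|-1| out[3]=100 → l++
[5,7] |-5|>|-1| out[2]=25 → l++
[6,7] |-2|>|-1| out[1]=4 → l++
[7,7] |-1|<=|-1| out[0]=1 → r--

[1, 4, 25, 100, 144, 196, 225, 256, 289, 484]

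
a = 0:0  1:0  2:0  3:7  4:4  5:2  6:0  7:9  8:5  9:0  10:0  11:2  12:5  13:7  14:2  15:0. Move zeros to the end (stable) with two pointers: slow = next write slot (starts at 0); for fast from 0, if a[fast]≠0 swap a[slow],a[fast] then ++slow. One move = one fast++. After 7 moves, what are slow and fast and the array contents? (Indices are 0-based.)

slow=0 fast=0: a[fast]=0, fast++
slow=0 fast=1: a[fast]=0, fast++
slow=0 fast=2: a[fast]=0, fast++
slow=0 fast=3: a[fast]=7≠0 swap→a[0]=7, slow++,fast++
slow=1 fast=4: a[fast]=4≠0 swap→a[1]=4, slow++,fast++
slow=2 fast=5: a[fast]=2≠0 swap→a[2]=2, slow++,fast++
slow=3 fast=6: a[fast]=0, fast++

slow=3, fast=7, a=[7, 4, 2, 0, 0, 0, 0, 9, 5, 0, 0, 2, 5, 7, 2, 0]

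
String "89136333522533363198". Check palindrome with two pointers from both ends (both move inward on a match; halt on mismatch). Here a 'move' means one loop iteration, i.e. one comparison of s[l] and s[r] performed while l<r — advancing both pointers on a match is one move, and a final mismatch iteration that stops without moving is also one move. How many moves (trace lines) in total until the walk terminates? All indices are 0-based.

10 moves

l=0 r=19: '8'=='8', l++,r--
l=1 r=18: '9'=='9', l++,r--
l=2 r=17: '1'=='1', l++,r--
l=3 r=16: '3'=='3', l++,r--
l=4 r=15: '6'=='6', l++,r--
l=5 r=14: '3'=='3', l++,r--
l=6 r=13: '3'=='3', l++,r--
l=7 r=12: '3'=='3', l++,r--
l=8 r=11: '5'=='5', l++,r--
l=9 r=10: '2'=='2', l++,r--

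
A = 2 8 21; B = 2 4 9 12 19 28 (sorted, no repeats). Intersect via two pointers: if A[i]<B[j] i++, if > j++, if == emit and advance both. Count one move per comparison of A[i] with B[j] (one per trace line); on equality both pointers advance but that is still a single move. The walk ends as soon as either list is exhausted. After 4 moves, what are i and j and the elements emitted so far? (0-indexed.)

i=2, j=3, emitted=[2]

i=0 j=0: 2==2 emit, i++,j++
i=1 j=1: 8>4, j++
i=1 j=2: 8<9, i++
i=2 j=2: 21>9, j++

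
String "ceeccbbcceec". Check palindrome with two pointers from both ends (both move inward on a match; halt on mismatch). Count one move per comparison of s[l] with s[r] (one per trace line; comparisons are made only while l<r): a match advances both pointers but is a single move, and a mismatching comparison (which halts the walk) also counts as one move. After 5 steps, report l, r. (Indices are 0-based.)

l=5, r=6

l=0 r=11: 'c'=='c', l++,r--
l=1 r=10: 'e'=='e', l++,r--
l=2 r=9: 'e'=='e', l++,r--
l=3 r=8: 'c'=='c', l++,r--
l=4 r=7: 'c'=='c', l++,r--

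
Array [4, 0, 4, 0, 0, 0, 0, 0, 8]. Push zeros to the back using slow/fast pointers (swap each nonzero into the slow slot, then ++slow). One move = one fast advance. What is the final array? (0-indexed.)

(s=0,f=0) a[fast]=4≠0 swap→a[0]=4 → slow++,fast++
(s=1,f=1) a[fast]=0 → fast++
(s=1,f=2) a[fast]=4≠0 swap→a[1]=4 → slow++,fast++
(s=2,f=3) a[fast]=0 → fast++
(s=2,f=4) a[fast]=0 → fast++
(s=2,f=5) a[fast]=0 → fast++
(s=2,f=6) a[fast]=0 → fast++
(s=2,f=7) a[fast]=0 → fast++
(s=2,f=8) a[fast]=8≠0 swap→a[2]=8 → slow++,fast++

[4, 4, 8, 0, 0, 0, 0, 0, 0]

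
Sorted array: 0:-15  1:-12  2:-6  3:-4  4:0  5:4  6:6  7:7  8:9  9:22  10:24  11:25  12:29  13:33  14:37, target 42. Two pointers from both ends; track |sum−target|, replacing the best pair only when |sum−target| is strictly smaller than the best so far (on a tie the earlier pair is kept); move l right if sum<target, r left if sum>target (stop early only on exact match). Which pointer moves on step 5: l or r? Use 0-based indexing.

l

l=0 r=14: -15+37=22 d=20 *, l++
l=1 r=14: -12+37=25 d=17 *, l++
l=2 r=14: -6+37=31 d=11 *, l++
l=3 r=14: -4+37=33 d=9 *, l++
l=4 r=14: 0+37=37 d=5 *, l++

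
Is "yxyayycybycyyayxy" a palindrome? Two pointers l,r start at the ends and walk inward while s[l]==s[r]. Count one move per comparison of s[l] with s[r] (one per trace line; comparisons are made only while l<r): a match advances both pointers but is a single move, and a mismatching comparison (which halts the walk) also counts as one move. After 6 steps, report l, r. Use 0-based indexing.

[0,16] 'y'=='y' → l++,r--
[1,15] 'x'=='x' → l++,r--
[2,14] 'y'=='y' → l++,r--
[3,13] 'a'=='a' → l++,r--
[4,12] 'y'=='y' → l++,r--
[5,11] 'y'=='y' → l++,r--

l=6, r=10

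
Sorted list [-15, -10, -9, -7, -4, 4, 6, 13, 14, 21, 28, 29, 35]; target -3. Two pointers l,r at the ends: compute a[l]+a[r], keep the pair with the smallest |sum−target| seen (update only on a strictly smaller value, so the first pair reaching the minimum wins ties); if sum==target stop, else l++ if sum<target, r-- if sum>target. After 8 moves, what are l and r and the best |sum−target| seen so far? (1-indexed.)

l=3, r=7, best |Δ|=1

l=1 r=13: -15+35=20 d=23 *, r--
l=1 r=12: -15+29=14 d=17 *, r--
l=1 r=11: -15+28=13 d=16 *, r--
l=1 r=10: -15+21=6 d=9 *, r--
l=1 r=9: -15+14=-1 d=2 *, r--
l=1 r=8: -15+13=-2 d=1 *, r--
l=1 r=7: -15+6=-9 d=6, l++
l=2 r=7: -10+6=-4 d=1, l++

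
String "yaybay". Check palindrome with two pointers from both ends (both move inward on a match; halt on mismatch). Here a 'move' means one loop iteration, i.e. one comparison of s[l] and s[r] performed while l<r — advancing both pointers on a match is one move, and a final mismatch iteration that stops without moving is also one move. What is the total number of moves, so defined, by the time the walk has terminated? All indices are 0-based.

[0,5] 'y'=='y' → l++,r--
[1,4] 'a'=='a' → l++,r--
[2,3] 'y'!='b' → stop

3 moves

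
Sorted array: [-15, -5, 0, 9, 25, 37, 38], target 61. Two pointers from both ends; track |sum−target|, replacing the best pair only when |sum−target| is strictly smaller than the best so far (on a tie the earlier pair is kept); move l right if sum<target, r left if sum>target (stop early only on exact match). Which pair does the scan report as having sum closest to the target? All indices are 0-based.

l=0 r=6: -15+38=23 d=38 *, l++
l=1 r=6: -5+38=33 d=28 *, l++
l=2 r=6: 0+38=38 d=23 *, l++
l=3 r=6: 9+38=47 d=14 *, l++
l=4 r=6: 25+38=63 d=2 *, r--
l=4 r=5: 25+37=62 d=1 *, r--

pair (25, 37) with sum 62 (|Δ|=1)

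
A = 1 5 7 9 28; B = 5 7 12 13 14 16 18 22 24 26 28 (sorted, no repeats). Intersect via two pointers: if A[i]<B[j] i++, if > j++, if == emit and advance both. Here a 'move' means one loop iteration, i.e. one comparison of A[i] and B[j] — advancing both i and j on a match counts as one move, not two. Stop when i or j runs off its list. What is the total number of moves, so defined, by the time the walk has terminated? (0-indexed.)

i=0 j=0: 1<5, i++
i=1 j=0: 5==5 emit, i++,j++
i=2 j=1: 7==7 emit, i++,j++
i=3 j=2: 9<12, i++
i=4 j=2: 28>12, j++
i=4 j=3: 28>13, j++
i=4 j=4: 28>14, j++
i=4 j=5: 28>16, j++
i=4 j=6: 28>18, j++
i=4 j=7: 28>22, j++
i=4 j=8: 28>24, j++
i=4 j=9: 28>26, j++
i=4 j=10: 28==28 emit, i++,j++

13 moves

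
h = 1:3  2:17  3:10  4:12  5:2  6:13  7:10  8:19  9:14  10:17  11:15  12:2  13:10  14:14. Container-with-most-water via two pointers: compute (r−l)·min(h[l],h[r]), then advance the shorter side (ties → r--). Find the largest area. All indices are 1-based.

l=1 r=14: min(3,14)*13=39 best=39 *, l++
l=2 r=14: min(17,14)*12=168 best=168 *, r--
l=2 r=13: min(17,10)*11=110 best=168, r--
l=2 r=12: min(17,2)*10=20 best=168, r--
l=2 r=11: min(17,15)*9=135 best=168, r--
l=2 r=10: min(17,17)*8=136 best=168, r--
l=2 r=9: min(17,14)*7=98 best=168, r--
l=2 r=8: min(17,19)*6=102 best=168, l++
l=3 r=8: min(10,19)*5=50 best=168, l++
l=4 r=8: min(12,19)*4=48 best=168, l++
l=5 r=8: min(2,19)*3=6 best=168, l++
l=6 r=8: min(13,19)*2=26 best=168, l++
l=7 r=8: min(10,19)*1=10 best=168, l++

max area = 168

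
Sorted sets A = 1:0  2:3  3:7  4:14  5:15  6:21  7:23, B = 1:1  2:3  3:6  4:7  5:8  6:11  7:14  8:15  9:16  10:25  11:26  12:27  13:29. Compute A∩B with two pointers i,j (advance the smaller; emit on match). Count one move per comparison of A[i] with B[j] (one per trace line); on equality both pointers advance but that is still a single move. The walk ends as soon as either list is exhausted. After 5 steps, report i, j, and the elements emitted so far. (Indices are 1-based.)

i=4, j=5, emitted=[3, 7]

[i=1,j=1] 0<1 → i++
[i=2,j=1] 3>1 → j++
[i=2,j=2] 3==3 emit → i++,j++
[i=3,j=3] 7>6 → j++
[i=3,j=4] 7==7 emit → i++,j++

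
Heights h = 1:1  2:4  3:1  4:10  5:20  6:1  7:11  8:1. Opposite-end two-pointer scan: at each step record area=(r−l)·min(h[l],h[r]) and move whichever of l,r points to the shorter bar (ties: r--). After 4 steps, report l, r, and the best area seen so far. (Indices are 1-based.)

l=4, r=7, best area=20

[1,8] min(1,1)*7=7 best=7 * → r--
[1,7] min(1,11)*6=6 best=7 → l++
[2,7] min(4,11)*5=20 best=20 * → l++
[3,7] min(1,11)*4=4 best=20 → l++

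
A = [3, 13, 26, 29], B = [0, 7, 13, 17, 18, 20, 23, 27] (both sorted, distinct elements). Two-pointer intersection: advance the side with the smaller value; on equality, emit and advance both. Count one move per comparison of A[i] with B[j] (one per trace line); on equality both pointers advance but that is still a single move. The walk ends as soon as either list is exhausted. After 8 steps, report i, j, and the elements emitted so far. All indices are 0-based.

i=2, j=7, emitted=[13]

i=0 j=0: 3>0, j++
i=0 j=1: 3<7, i++
i=1 j=1: 13>7, j++
i=1 j=2: 13==13 emit, i++,j++
i=2 j=3: 26>17, j++
i=2 j=4: 26>18, j++
i=2 j=5: 26>20, j++
i=2 j=6: 26>23, j++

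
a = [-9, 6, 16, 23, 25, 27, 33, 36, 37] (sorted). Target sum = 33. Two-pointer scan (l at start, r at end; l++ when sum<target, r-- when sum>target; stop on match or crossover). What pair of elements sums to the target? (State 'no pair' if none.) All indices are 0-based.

[0,8] -9+37=28 <33 → l++
[1,8] 6+37=43 >33 → r--
[1,7] 6+36=42 >33 → r--
[1,6] 6+33=39 >33 → r--
[1,5] 6+27=33 → found

(6, 27)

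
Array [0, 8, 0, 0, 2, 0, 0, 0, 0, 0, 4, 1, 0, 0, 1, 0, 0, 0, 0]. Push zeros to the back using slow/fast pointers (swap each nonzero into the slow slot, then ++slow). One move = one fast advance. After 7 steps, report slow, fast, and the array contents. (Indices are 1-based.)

slow=3, fast=8, a=[8, 2, 0, 0, 0, 0, 0, 0, 0, 0, 4, 1, 0, 0, 1, 0, 0, 0, 0]

slow=1 fast=1: a[fast]=0, fast++
slow=1 fast=2: a[fast]=8≠0 swap→a[1]=8, slow++,fast++
slow=2 fast=3: a[fast]=0, fast++
slow=2 fast=4: a[fast]=0, fast++
slow=2 fast=5: a[fast]=2≠0 swap→a[2]=2, slow++,fast++
slow=3 fast=6: a[fast]=0, fast++
slow=3 fast=7: a[fast]=0, fast++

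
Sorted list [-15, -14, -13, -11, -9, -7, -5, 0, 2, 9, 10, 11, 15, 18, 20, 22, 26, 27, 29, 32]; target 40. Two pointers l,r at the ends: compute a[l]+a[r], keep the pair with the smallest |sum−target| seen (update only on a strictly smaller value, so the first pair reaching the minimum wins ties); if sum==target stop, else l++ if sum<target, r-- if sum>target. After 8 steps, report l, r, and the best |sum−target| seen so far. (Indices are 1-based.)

l=9, r=20, best |Δ|=8

[1,20] -15+32=17 d=23 * → l++
[2,20] -14+32=18 d=22 * → l++
[3,20] -13+32=19 d=21 * → l++
[4,20] -11+32=21 d=19 * → l++
[5,20] -9+32=23 d=17 * → l++
[6,20] -7+32=25 d=15 * → l++
[7,20] -5+32=27 d=13 * → l++
[8,20] 0+32=32 d=8 * → l++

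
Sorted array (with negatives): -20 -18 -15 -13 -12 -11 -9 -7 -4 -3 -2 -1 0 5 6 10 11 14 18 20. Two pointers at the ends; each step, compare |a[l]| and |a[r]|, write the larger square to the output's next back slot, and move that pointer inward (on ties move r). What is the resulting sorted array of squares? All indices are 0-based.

[0,19] |-20|<=|20| out[19]=400 → r--
[0,18] |-20|>|18| out[18]=400 → l++
[1,18] |-18|<=|18| out[17]=324 → r--
[1,17] |-18|>|14| out[16]=324 → l++
[2,17] |-15|>|14| out[15]=225 → l++
[3,17] |-13|<=|14| out[14]=196 → r--
[3,16] |-13|>|11| out[13]=169 → l++
[4,16] |-12|>|11| out[12]=144 → l++
[5,16] |-11|<=|11| out[11]=121 → r--
[5,15] |-11|>|10| out[10]=121 → l++
[6,15] |-9|<=|10| out[9]=100 → r--
[6,14] |-9|>|6| out[8]=81 → l++
[7,14] |-7|>|6| out[7]=49 → l++
[8,14] |-4|<=|6| out[6]=36 → r--
[8,13] |-4|<=|5| out[5]=25 → r--
[8,12] |-4|>|0| out[4]=16 → l++
[9,12] |-3|>|0| out[3]=9 → l++
[10,12] |-2|>|0| out[2]=4 → l++
[11,12] |-1|>|0| out[1]=1 → l++
[12,12] |0|<=|0| out[0]=0 → r--

[0, 1, 4, 9, 16, 25, 36, 49, 81, 100, 121, 121, 144, 169, 196, 225, 324, 324, 400, 400]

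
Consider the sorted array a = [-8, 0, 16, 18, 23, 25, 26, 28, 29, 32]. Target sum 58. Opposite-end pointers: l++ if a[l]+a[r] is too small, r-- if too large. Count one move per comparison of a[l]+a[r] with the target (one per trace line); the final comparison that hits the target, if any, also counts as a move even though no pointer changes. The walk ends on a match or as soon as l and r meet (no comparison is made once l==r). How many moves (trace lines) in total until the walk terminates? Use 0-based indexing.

7 moves

l=0 r=9: -8+32=24 <58, l++
l=1 r=9: 0+32=32 <58, l++
l=2 r=9: 16+32=48 <58, l++
l=3 r=9: 18+32=50 <58, l++
l=4 r=9: 23+32=55 <58, l++
l=5 r=9: 25+32=57 <58, l++
l=6 r=9: 26+32=58, found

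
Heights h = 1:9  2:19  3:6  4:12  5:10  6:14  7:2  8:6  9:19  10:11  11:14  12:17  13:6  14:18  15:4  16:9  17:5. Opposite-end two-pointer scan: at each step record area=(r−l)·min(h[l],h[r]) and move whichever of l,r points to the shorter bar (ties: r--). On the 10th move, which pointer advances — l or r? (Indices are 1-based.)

r

l=1 r=17: min(9,5)*16=80 best=80 *, r--
l=1 r=16: min(9,9)*15=135 best=135 *, r--
l=1 r=15: min(9,4)*14=56 best=135, r--
l=1 r=14: min(9,18)*13=117 best=135, l++
l=2 r=14: min(19,18)*12=216 best=216 *, r--
l=2 r=13: min(19,6)*11=66 best=216, r--
l=2 r=12: min(19,17)*10=170 best=216, r--
l=2 r=11: min(19,14)*9=126 best=216, r--
l=2 r=10: min(19,11)*8=88 best=216, r--
l=2 r=9: min(19,19)*7=133 best=216, r--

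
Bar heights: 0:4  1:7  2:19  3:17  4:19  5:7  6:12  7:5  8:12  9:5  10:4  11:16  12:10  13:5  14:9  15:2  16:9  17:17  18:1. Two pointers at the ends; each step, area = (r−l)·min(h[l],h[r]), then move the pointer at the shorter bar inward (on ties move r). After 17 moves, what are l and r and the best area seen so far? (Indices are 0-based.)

l=2, r=3, best area=255

[0,18] min(4,1)*18=18 best=18 * → r--
[0,17] min(4,17)*17=68 best=68 * → l++
[1,17] min(7,17)*16=112 best=112 * → l++
[2,17] min(19,17)*15=255 best=255 * → r--
[2,16] min(19,9)*14=126 best=255 → r--
[2,15] min(19,2)*13=26 best=255 → r--
[2,14] min(19,9)*12=108 best=255 → r--
[2,13] min(19,5)*11=55 best=255 → r--
[2,12] min(19,10)*10=100 best=255 → r--
[2,11] min(19,16)*9=144 best=255 → r--
[2,10] min(19,4)*8=32 best=255 → r--
[2,9] min(19,5)*7=35 best=255 → r--
[2,8] min(19,12)*6=72 best=255 → r--
[2,7] min(19,5)*5=25 best=255 → r--
[2,6] min(19,12)*4=48 best=255 → r--
[2,5] min(19,7)*3=21 best=255 → r--
[2,4] min(19,19)*2=38 best=255 → r--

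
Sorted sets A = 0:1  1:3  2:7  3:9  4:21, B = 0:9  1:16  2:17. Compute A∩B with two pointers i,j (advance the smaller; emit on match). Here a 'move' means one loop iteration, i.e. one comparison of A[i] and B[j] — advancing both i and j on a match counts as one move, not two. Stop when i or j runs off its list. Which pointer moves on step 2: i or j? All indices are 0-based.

i

i=0 j=0: 1<9, i++
i=1 j=0: 3<9, i++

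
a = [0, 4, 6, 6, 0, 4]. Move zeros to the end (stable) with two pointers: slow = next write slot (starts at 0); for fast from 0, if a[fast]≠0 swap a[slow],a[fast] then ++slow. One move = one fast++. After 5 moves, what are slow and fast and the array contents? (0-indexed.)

slow=0 fast=0: a[fast]=0, fast++
slow=0 fast=1: a[fast]=4≠0 swap→a[0]=4, slow++,fast++
slow=1 fast=2: a[fast]=6≠0 swap→a[1]=6, slow++,fast++
slow=2 fast=3: a[fast]=6≠0 swap→a[2]=6, slow++,fast++
slow=3 fast=4: a[fast]=0, fast++

slow=3, fast=5, a=[4, 6, 6, 0, 0, 4]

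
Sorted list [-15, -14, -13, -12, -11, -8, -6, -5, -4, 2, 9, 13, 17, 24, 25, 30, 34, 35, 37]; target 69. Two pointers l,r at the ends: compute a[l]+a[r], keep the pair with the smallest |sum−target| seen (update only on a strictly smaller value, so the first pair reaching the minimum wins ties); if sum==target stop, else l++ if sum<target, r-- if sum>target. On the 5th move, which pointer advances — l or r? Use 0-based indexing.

l=0 r=18: -15+37=22 d=47 *, l++
l=1 r=18: -14+37=23 d=46 *, l++
l=2 r=18: -13+37=24 d=45 *, l++
l=3 r=18: -12+37=25 d=44 *, l++
l=4 r=18: -11+37=26 d=43 *, l++

l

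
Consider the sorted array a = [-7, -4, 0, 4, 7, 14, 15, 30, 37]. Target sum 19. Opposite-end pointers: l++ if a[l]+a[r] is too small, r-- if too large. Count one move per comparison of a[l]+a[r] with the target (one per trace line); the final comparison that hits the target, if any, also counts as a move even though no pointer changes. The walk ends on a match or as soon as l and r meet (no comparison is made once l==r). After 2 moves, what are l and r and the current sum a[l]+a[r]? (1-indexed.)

l=1 r=9: -7+37=30 >19, r--
l=1 r=8: -7+30=23 >19, r--

l=1, r=7, sum=8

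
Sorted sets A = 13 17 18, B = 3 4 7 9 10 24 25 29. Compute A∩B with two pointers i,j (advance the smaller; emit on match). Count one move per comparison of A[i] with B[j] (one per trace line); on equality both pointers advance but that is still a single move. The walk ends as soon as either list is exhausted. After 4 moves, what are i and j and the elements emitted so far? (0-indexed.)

i=0, j=4, emitted=[]

[i=0,j=0] 13>3 → j++
[i=0,j=1] 13>4 → j++
[i=0,j=2] 13>7 → j++
[i=0,j=3] 13>9 → j++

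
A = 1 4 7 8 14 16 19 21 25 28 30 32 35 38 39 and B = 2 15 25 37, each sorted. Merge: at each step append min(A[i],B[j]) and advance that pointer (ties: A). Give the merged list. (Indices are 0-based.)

[1, 2, 4, 7, 8, 14, 15, 16, 19, 21, 25, 25, 28, 30, 32, 35, 37, 38, 39]

[i=0,j=0] A[i]=1<=B[j]=2 take 1 → i++
[i=1,j=0] A[i]=4>B[j]=2 take 2 → j++
[i=1,j=1] A[i]=4<=B[j]=15 take 4 → i++
[i=2,j=1] A[i]=7<=B[j]=15 take 7 → i++
[i=3,j=1] A[i]=8<=B[j]=15 take 8 → i++
[i=4,j=1] A[i]=14<=B[j]=15 take 14 → i++
[i=5,j=1] A[i]=16>B[j]=15 take 15 → j++
[i=5,j=2] A[i]=16<=B[j]=25 take 16 → i++
[i=6,j=2] A[i]=19<=B[j]=25 take 19 → i++
[i=7,j=2] A[i]=21<=B[j]=25 take 21 → i++
[i=8,j=2] A[i]=25<=B[j]=25 take 25 → i++
[i=9,j=2] A[i]=28>B[j]=25 take 25 → j++
[i=9,j=3] A[i]=28<=B[j]=37 take 28 → i++
[i=10,j=3] A[i]=30<=B[j]=37 take 30 → i++
[i=11,j=3] A[i]=32<=B[j]=37 take 32 → i++
[i=12,j=3] A[i]=35<=B[j]=37 take 35 → i++
[i=13,j=3] A[i]=38>B[j]=37 take 37 → j++
[i=13,j=4] B done, take A[i]=38 → i++
[i=14,j=4] B done, take A[i]=39 → i++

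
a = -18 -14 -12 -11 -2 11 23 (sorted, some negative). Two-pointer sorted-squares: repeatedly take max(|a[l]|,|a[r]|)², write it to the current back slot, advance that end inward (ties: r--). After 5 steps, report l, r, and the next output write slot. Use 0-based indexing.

l=3, r=4, next write slot=1

[0,6] |-18|<=|23| out[6]=529 → r--
[0,5] |-18|>|11| out[5]=324 → l++
[1,5] |-14|>|11| out[4]=196 → l++
[2,5] |-12|>|11| out[3]=144 → l++
[3,5] |-11|<=|11| out[2]=121 → r--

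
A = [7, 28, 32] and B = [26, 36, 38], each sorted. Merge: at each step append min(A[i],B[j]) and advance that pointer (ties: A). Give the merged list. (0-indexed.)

[7, 26, 28, 32, 36, 38]

[i=0,j=0] A[i]=7<=B[j]=26 take 7 → i++
[i=1,j=0] A[i]=28>B[j]=26 take 26 → j++
[i=1,j=1] A[i]=28<=B[j]=36 take 28 → i++
[i=2,j=1] A[i]=32<=B[j]=36 take 32 → i++
[i=3,j=1] A done, take B[j]=36 → j++
[i=3,j=2] A done, take B[j]=38 → j++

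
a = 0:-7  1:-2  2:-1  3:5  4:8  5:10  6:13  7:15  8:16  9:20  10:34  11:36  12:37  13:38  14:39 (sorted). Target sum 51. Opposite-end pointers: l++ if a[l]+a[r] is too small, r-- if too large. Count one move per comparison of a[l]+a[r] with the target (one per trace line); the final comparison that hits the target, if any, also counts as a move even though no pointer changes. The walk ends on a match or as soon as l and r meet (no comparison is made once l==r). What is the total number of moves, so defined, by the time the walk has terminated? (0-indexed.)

l=0 r=14: -7+39=32 <51, l++
l=1 r=14: -2+39=37 <51, l++
l=2 r=14: -1+39=38 <51, l++
l=3 r=14: 5+39=44 <51, l++
l=4 r=14: 8+39=47 <51, l++
l=5 r=14: 10+39=49 <51, l++
l=6 r=14: 13+39=52 >51, r--
l=6 r=13: 13+38=51, found

8 moves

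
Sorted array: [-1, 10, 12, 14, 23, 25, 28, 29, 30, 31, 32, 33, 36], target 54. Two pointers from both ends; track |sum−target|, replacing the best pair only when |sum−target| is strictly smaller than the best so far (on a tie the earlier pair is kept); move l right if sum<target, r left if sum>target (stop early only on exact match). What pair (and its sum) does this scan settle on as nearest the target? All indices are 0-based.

pair (23, 31) with sum 54 (|Δ|=0)

[0,12] -1+36=35 d=19 * → l++
[1,12] 10+36=46 d=8 * → l++
[2,12] 12+36=48 d=6 * → l++
[3,12] 14+36=50 d=4 * → l++
[4,12] 23+36=59 d=5 → r--
[4,11] 23+33=56 d=2 * → r--
[4,10] 23+32=55 d=1 * → r--
[4,9] 23+31=54 d=0 * → stop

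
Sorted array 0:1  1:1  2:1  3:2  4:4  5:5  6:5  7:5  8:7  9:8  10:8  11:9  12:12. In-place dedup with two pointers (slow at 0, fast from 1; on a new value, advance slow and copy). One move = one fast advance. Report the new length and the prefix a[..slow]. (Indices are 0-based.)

length 8; prefix = [1, 2, 4, 5, 7, 8, 9, 12]

slow=0 fast=1: a[fast]=1=a[slow] dup, fast++
slow=0 fast=2: a[fast]=1=a[slow] dup, fast++
slow=0 fast=3: a[fast]=2≠a[slow]=1 write a[1]=2, slow++,fast++
slow=1 fast=4: a[fast]=4≠a[slow]=2 write a[2]=4, slow++,fast++
slow=2 fast=5: a[fast]=5≠a[slow]=4 write a[3]=5, slow++,fast++
slow=3 fast=6: a[fast]=5=a[slow] dup, fast++
slow=3 fast=7: a[fast]=5=a[slow] dup, fast++
slow=3 fast=8: a[fast]=7≠a[slow]=5 write a[4]=7, slow++,fast++
slow=4 fast=9: a[fast]=8≠a[slow]=7 write a[5]=8, slow++,fast++
slow=5 fast=10: a[fast]=8=a[slow] dup, fast++
slow=5 fast=11: a[fast]=9≠a[slow]=8 write a[6]=9, slow++,fast++
slow=6 fast=12: a[fast]=12≠a[slow]=9 write a[7]=12, slow++,fast++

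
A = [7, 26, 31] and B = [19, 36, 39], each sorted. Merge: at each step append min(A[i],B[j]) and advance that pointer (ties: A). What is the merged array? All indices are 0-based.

[7, 19, 26, 31, 36, 39]

[i=0,j=0] A[i]=7<=B[j]=19 take 7 → i++
[i=1,j=0] A[i]=26>B[j]=19 take 19 → j++
[i=1,j=1] A[i]=26<=B[j]=36 take 26 → i++
[i=2,j=1] A[i]=31<=B[j]=36 take 31 → i++
[i=3,j=1] A done, take B[j]=36 → j++
[i=3,j=2] A done, take B[j]=39 → j++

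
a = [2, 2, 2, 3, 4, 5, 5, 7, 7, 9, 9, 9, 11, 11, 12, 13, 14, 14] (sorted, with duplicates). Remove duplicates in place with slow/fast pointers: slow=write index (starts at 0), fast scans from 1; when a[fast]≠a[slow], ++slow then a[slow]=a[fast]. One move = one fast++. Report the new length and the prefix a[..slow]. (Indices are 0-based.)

length 10; prefix = [2, 3, 4, 5, 7, 9, 11, 12, 13, 14]

slow=0 fast=1: a[fast]=2=a[slow] dup, fast++
slow=0 fast=2: a[fast]=2=a[slow] dup, fast++
slow=0 fast=3: a[fast]=3≠a[slow]=2 write a[1]=3, slow++,fast++
slow=1 fast=4: a[fast]=4≠a[slow]=3 write a[2]=4, slow++,fast++
slow=2 fast=5: a[fast]=5≠a[slow]=4 write a[3]=5, slow++,fast++
slow=3 fast=6: a[fast]=5=a[slow] dup, fast++
slow=3 fast=7: a[fast]=7≠a[slow]=5 write a[4]=7, slow++,fast++
slow=4 fast=8: a[fast]=7=a[slow] dup, fast++
slow=4 fast=9: a[fast]=9≠a[slow]=7 write a[5]=9, slow++,fast++
slow=5 fast=10: a[fast]=9=a[slow] dup, fast++
slow=5 fast=11: a[fast]=9=a[slow] dup, fast++
slow=5 fast=12: a[fast]=11≠a[slow]=9 write a[6]=11, slow++,fast++
slow=6 fast=13: a[fast]=11=a[slow] dup, fast++
slow=6 fast=14: a[fast]=12≠a[slow]=11 write a[7]=12, slow++,fast++
slow=7 fast=15: a[fast]=13≠a[slow]=12 write a[8]=13, slow++,fast++
slow=8 fast=16: a[fast]=14≠a[slow]=13 write a[9]=14, slow++,fast++
slow=9 fast=17: a[fast]=14=a[slow] dup, fast++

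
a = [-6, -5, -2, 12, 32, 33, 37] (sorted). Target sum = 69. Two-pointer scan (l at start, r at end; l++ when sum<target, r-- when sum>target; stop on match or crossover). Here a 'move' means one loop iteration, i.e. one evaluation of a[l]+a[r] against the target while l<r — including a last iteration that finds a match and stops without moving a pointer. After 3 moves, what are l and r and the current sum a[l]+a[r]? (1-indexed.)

[1,7] -6+37=31 <69 → l++
[2,7] -5+37=32 <69 → l++
[3,7] -2+37=35 <69 → l++

l=4, r=7, sum=49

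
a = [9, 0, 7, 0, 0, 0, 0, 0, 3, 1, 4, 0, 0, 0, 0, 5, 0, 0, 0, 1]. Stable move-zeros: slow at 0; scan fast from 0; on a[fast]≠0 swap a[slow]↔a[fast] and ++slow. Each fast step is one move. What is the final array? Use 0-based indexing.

slow=0 fast=0: a[fast]=9≠0 swap→a[0]=9, slow++,fast++
slow=1 fast=1: a[fast]=0, fast++
slow=1 fast=2: a[fast]=7≠0 swap→a[1]=7, slow++,fast++
slow=2 fast=3: a[fast]=0, fast++
slow=2 fast=4: a[fast]=0, fast++
slow=2 fast=5: a[fast]=0, fast++
slow=2 fast=6: a[fast]=0, fast++
slow=2 fast=7: a[fast]=0, fast++
slow=2 fast=8: a[fast]=3≠0 swap→a[2]=3, slow++,fast++
slow=3 fast=9: a[fast]=1≠0 swap→a[3]=1, slow++,fast++
slow=4 fast=10: a[fast]=4≠0 swap→a[4]=4, slow++,fast++
slow=5 fast=11: a[fast]=0, fast++
slow=5 fast=12: a[fast]=0, fast++
slow=5 fast=13: a[fast]=0, fast++
slow=5 fast=14: a[fast]=0, fast++
slow=5 fast=15: a[fast]=5≠0 swap→a[5]=5, slow++,fast++
slow=6 fast=16: a[fast]=0, fast++
slow=6 fast=17: a[fast]=0, fast++
slow=6 fast=18: a[fast]=0, fast++
slow=6 fast=19: a[fast]=1≠0 swap→a[6]=1, slow++,fast++

[9, 7, 3, 1, 4, 5, 1, 0, 0, 0, 0, 0, 0, 0, 0, 0, 0, 0, 0, 0]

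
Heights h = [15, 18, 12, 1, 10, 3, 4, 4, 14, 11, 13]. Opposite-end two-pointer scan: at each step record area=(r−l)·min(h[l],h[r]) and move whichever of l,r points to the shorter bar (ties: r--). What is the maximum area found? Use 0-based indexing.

max area = 130

l=0 r=10: min(15,13)*10=130 best=130 *, r--
l=0 r=9: min(15,11)*9=99 best=130, r--
l=0 r=8: min(15,14)*8=112 best=130, r--
l=0 r=7: min(15,4)*7=28 best=130, r--
l=0 r=6: min(15,4)*6=24 best=130, r--
l=0 r=5: min(15,3)*5=15 best=130, r--
l=0 r=4: min(15,10)*4=40 best=130, r--
l=0 r=3: min(15,1)*3=3 best=130, r--
l=0 r=2: min(15,12)*2=24 best=130, r--
l=0 r=1: min(15,18)*1=15 best=130, l++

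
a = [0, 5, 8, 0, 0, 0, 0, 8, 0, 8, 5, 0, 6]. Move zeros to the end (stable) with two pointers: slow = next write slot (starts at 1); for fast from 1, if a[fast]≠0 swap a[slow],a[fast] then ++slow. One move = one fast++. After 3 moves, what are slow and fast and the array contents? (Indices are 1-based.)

slow=1 fast=1: a[fast]=0, fast++
slow=1 fast=2: a[fast]=5≠0 swap→a[1]=5, slow++,fast++
slow=2 fast=3: a[fast]=8≠0 swap→a[2]=8, slow++,fast++

slow=3, fast=4, a=[5, 8, 0, 0, 0, 0, 0, 8, 0, 8, 5, 0, 6]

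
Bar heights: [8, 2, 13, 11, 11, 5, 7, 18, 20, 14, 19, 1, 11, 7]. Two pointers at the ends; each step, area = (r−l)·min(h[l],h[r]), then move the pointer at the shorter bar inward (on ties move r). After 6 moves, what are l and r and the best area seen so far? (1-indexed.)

[1,14] min(8,7)*13=91 best=91 * → r--
[1,13] min(8,11)*12=96 best=96 * → l++
[2,13] min(2,11)*11=22 best=96 → l++
[3,13] min(13,11)*10=110 best=110 * → r--
[3,12] min(13,1)*9=9 best=110 → r--
[3,11] min(13,19)*8=104 best=110 → l++

l=4, r=11, best area=110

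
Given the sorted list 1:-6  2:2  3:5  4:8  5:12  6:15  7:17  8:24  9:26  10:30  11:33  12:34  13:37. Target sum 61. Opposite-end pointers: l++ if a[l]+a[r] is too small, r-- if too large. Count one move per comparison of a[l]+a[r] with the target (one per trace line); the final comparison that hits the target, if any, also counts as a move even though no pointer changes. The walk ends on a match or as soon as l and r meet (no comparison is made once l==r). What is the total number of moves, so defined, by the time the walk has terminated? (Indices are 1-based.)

l=1 r=13: -6+37=31 <61, l++
l=2 r=13: 2+37=39 <61, l++
l=3 r=13: 5+37=42 <61, l++
l=4 r=13: 8+37=45 <61, l++
l=5 r=13: 12+37=49 <61, l++
l=6 r=13: 15+37=52 <61, l++
l=7 r=13: 17+37=54 <61, l++
l=8 r=13: 24+37=61, found

8 moves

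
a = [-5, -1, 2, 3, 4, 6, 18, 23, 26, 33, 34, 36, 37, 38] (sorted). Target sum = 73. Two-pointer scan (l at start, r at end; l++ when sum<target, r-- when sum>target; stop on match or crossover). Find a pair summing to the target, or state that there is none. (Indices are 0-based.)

(36, 37)

[0,13] -5+38=33 <73 → l++
[1,13] -1+38=37 <73 → l++
[2,13] 2+38=40 <73 → l++
[3,13] 3+38=41 <73 → l++
[4,13] 4+38=42 <73 → l++
[5,13] 6+38=44 <73 → l++
[6,13] 18+38=56 <73 → l++
[7,13] 23+38=61 <73 → l++
[8,13] 26+38=64 <73 → l++
[9,13] 33+38=71 <73 → l++
[10,13] 34+38=72 <73 → l++
[11,13] 36+38=74 >73 → r--
[11,12] 36+37=73 → found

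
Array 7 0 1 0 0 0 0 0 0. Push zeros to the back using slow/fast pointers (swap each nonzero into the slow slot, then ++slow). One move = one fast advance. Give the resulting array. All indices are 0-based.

[7, 1, 0, 0, 0, 0, 0, 0, 0]

(s=0,f=0) a[fast]=7≠0 swap→a[0]=7 → slow++,fast++
(s=1,f=1) a[fast]=0 → fast++
(s=1,f=2) a[fast]=1≠0 swap→a[1]=1 → slow++,fast++
(s=2,f=3) a[fast]=0 → fast++
(s=2,f=4) a[fast]=0 → fast++
(s=2,f=5) a[fast]=0 → fast++
(s=2,f=6) a[fast]=0 → fast++
(s=2,f=7) a[fast]=0 → fast++
(s=2,f=8) a[fast]=0 → fast++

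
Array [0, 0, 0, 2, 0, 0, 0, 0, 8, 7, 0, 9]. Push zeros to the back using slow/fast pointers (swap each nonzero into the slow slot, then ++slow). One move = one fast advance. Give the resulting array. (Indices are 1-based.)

[2, 8, 7, 9, 0, 0, 0, 0, 0, 0, 0, 0]

(s=1,f=1) a[fast]=0 → fast++
(s=1,f=2) a[fast]=0 → fast++
(s=1,f=3) a[fast]=0 → fast++
(s=1,f=4) a[fast]=2≠0 swap→a[1]=2 → slow++,fast++
(s=2,f=5) a[fast]=0 → fast++
(s=2,f=6) a[fast]=0 → fast++
(s=2,f=7) a[fast]=0 → fast++
(s=2,f=8) a[fast]=0 → fast++
(s=2,f=9) a[fast]=8≠0 swap→a[2]=8 → slow++,fast++
(s=3,f=10) a[fast]=7≠0 swap→a[3]=7 → slow++,fast++
(s=4,f=11) a[fast]=0 → fast++
(s=4,f=12) a[fast]=9≠0 swap→a[4]=9 → slow++,fast++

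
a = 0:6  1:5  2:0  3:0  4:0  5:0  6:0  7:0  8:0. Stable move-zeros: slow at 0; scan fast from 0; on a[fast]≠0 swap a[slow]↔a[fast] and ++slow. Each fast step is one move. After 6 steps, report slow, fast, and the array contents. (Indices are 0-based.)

slow=0 fast=0: a[fast]=6≠0 swap→a[0]=6, slow++,fast++
slow=1 fast=1: a[fast]=5≠0 swap→a[1]=5, slow++,fast++
slow=2 fast=2: a[fast]=0, fast++
slow=2 fast=3: a[fast]=0, fast++
slow=2 fast=4: a[fast]=0, fast++
slow=2 fast=5: a[fast]=0, fast++

slow=2, fast=6, a=[6, 5, 0, 0, 0, 0, 0, 0, 0]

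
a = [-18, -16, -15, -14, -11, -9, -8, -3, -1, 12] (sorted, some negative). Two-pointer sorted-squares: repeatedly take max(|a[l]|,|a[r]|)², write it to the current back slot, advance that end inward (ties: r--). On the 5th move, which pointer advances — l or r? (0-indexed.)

l=0 r=9: |-18|>|12| out[9]=324, l++
l=1 r=9: |-16|>|12| out[8]=256, l++
l=2 r=9: |-15|>|12| out[7]=225, l++
l=3 r=9: |-14|>|12| out[6]=196, l++
l=4 r=9: |-11|<=|12| out[5]=144, r--

r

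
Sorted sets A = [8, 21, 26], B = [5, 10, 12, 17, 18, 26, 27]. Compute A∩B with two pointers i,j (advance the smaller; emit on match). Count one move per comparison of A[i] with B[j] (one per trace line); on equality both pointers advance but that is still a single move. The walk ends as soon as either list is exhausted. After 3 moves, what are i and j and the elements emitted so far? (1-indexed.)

i=1 j=1: 8>5, j++
i=1 j=2: 8<10, i++
i=2 j=2: 21>10, j++

i=2, j=3, emitted=[]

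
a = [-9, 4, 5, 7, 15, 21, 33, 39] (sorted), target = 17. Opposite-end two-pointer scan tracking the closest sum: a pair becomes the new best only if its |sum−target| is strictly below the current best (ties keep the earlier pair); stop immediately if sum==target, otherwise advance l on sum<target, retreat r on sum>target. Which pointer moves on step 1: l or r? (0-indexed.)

r

[0,7] -9+39=30 d=13 * → r--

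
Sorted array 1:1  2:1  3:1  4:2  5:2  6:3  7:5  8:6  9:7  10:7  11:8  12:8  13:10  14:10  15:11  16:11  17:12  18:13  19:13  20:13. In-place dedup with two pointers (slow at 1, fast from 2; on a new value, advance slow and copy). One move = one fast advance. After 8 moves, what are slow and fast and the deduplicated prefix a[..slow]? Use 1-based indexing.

(s=1,f=2) a[fast]=1=a[slow] dup → fast++
(s=1,f=3) a[fast]=1=a[slow] dup → fast++
(s=1,f=4) a[fast]=2≠a[slow]=1 write a[2]=2 → slow++,fast++
(s=2,f=5) a[fast]=2=a[slow] dup → fast++
(s=2,f=6) a[fast]=3≠a[slow]=2 write a[3]=3 → slow++,fast++
(s=3,f=7) a[fast]=5≠a[slow]=3 write a[4]=5 → slow++,fast++
(s=4,f=8) a[fast]=6≠a[slow]=5 write a[5]=6 → slow++,fast++
(s=5,f=9) a[fast]=7≠a[slow]=6 write a[6]=7 → slow++,fast++

slow=6, fast=10, prefix=[1, 2, 3, 5, 6, 7]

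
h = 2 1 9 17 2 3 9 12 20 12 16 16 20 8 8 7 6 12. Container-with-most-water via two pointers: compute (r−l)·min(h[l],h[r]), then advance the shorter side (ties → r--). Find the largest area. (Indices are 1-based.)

l=1 r=18: min(2,12)*17=34 best=34 *, l++
l=2 r=18: min(1,12)*16=16 best=34, l++
l=3 r=18: min(9,12)*15=135 best=135 *, l++
l=4 r=18: min(17,12)*14=168 best=168 *, r--
l=4 r=17: min(17,6)*13=78 best=168, r--
l=4 r=16: min(17,7)*12=84 best=168, r--
l=4 r=15: min(17,8)*11=88 best=168, r--
l=4 r=14: min(17,8)*10=80 best=168, r--
l=4 r=13: min(17,20)*9=153 best=168, l++
l=5 r=13: min(2,20)*8=16 best=168, l++
l=6 r=13: min(3,20)*7=21 best=168, l++
l=7 r=13: min(9,20)*6=54 best=168, l++
l=8 r=13: min(12,20)*5=60 best=168, l++
l=9 r=13: min(20,20)*4=80 best=168, r--
l=9 r=12: min(20,16)*3=48 best=168, r--
l=9 r=11: min(20,16)*2=32 best=168, r--
l=9 r=10: min(20,12)*1=12 best=168, r--

max area = 168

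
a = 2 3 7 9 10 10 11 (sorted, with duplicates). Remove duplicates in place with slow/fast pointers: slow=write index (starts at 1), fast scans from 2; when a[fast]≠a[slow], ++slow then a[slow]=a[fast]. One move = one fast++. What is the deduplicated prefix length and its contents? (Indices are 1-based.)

slow=1 fast=2: a[fast]=3≠a[slow]=2 write a[2]=3, slow++,fast++
slow=2 fast=3: a[fast]=7≠a[slow]=3 write a[3]=7, slow++,fast++
slow=3 fast=4: a[fast]=9≠a[slow]=7 write a[4]=9, slow++,fast++
slow=4 fast=5: a[fast]=10≠a[slow]=9 write a[5]=10, slow++,fast++
slow=5 fast=6: a[fast]=10=a[slow] dup, fast++
slow=5 fast=7: a[fast]=11≠a[slow]=10 write a[6]=11, slow++,fast++

length 6; prefix = [2, 3, 7, 9, 10, 11]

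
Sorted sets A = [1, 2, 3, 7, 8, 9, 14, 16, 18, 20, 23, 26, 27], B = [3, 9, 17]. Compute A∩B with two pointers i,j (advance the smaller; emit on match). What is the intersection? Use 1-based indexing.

[i=1,j=1] 1<3 → i++
[i=2,j=1] 2<3 → i++
[i=3,j=1] 3==3 emit → i++,j++
[i=4,j=2] 7<9 → i++
[i=5,j=2] 8<9 → i++
[i=6,j=2] 9==9 emit → i++,j++
[i=7,j=3] 14<17 → i++
[i=8,j=3] 16<17 → i++
[i=9,j=3] 18>17 → j++

intersection = [3, 9]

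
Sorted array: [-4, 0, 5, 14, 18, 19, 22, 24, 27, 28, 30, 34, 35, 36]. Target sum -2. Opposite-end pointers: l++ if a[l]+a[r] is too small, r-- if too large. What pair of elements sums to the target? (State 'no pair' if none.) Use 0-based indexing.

[0,13] -4+36=32 >-2 → r--
[0,12] -4+35=31 >-2 → r--
[0,11] -4+34=30 >-2 → r--
[0,10] -4+30=26 >-2 → r--
[0,9] -4+28=24 >-2 → r--
[0,8] -4+27=23 >-2 → r--
[0,7] -4+24=20 >-2 → r--
[0,6] -4+22=18 >-2 → r--
[0,5] -4+19=15 >-2 → r--
[0,4] -4+18=14 >-2 → r--
[0,3] -4+14=10 >-2 → r--
[0,2] -4+5=1 >-2 → r--
[0,1] -4+0=-4 <-2 → l++

no pair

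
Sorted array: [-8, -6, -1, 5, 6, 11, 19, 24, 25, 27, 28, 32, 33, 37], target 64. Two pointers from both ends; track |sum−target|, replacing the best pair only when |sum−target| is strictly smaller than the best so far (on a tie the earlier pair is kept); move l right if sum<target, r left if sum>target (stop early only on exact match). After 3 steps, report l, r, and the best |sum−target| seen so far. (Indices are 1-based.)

l=1 r=14: -8+37=29 d=35 *, l++
l=2 r=14: -6+37=31 d=33 *, l++
l=3 r=14: -1+37=36 d=28 *, l++

l=4, r=14, best |Δ|=28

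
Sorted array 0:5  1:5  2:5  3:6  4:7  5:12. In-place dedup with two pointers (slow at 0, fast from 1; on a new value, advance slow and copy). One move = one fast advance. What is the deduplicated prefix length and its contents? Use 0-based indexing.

length 4; prefix = [5, 6, 7, 12]

slow=0 fast=1: a[fast]=5=a[slow] dup, fast++
slow=0 fast=2: a[fast]=5=a[slow] dup, fast++
slow=0 fast=3: a[fast]=6≠a[slow]=5 write a[1]=6, slow++,fast++
slow=1 fast=4: a[fast]=7≠a[slow]=6 write a[2]=7, slow++,fast++
slow=2 fast=5: a[fast]=12≠a[slow]=7 write a[3]=12, slow++,fast++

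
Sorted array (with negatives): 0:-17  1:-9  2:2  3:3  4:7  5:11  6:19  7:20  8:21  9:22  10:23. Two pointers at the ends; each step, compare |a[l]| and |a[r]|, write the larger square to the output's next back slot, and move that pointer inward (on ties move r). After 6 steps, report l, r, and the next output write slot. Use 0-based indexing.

l=1, r=5, next write slot=4

l=0 r=10: |-17|<=|23| out[10]=529, r--
l=0 r=9: |-17|<=|22| out[9]=484, r--
l=0 r=8: |-17|<=|21| out[8]=441, r--
l=0 r=7: |-17|<=|20| out[7]=400, r--
l=0 r=6: |-17|<=|19| out[6]=361, r--
l=0 r=5: |-17|>|11| out[5]=289, l++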